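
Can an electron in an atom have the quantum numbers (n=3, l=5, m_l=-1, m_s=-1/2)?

No

The orbital quantum number must satisfy 0 ≤ l ≤ n−1. With n = 3 the allowed l values are 0, 1, 2, so l = 5 is out of range.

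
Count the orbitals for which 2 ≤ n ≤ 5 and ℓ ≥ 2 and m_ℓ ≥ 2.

10

For each n in the range, tally the orbitals obeying ℓ ≥ 2 and m_ℓ ≥ 2:
n=3 → 1; n=4 → 3; n=5 → 6.
Total orbitals: 1 + 3 + 6 = 10.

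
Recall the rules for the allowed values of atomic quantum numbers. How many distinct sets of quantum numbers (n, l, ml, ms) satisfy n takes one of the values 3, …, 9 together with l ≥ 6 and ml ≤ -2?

Work shell by shell — for each n, count the (l, ml) pairs that satisfy l ≥ 6 and ml ≤ -2:
n=7 → 5; n=8 → 11; n=9 → 18.
Orbitals: 5 + 11 + 18 = 34. Including both spin states (ms = ±1/2) gives 2 × 34 = 68 states.

68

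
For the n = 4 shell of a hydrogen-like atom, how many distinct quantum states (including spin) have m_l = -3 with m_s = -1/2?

1

With n = 4 the allowed l are 0, 1, …, 3.
The (l, m_l) pairs meeting m_l = -3 give: l=3 → 1.
Orbitals: 1. With m_s fixed to a single value there is one state per orbital, giving 1 state.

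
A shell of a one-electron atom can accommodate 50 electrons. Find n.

n = 5

2n² = 50 ⇒ n² = 25 ⇒ n = 5.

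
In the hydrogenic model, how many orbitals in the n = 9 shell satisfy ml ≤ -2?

Orbitals with ml ≤ -2, by l: l=2 → 1; l=3 → 2; l=4 → 3; l=5 → 4; l=6 → 5; l=7 → 6; l=8 → 7.
Total orbitals: 1 + 2 + 3 + 4 + 5 + 6 + 7 = 28.

28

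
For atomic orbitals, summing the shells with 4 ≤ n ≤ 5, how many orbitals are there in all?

41

Shell n has n² orbitals: 4²=16 + 5²=25 = 41 orbitals.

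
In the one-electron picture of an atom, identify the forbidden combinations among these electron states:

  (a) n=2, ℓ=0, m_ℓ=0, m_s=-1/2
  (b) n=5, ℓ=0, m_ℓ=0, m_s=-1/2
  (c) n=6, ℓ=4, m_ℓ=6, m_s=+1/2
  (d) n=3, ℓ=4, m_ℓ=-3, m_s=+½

(c) and (d)

(c) has |m_ℓ| = 6 > ℓ = 4, violating −ℓ ≤ m_ℓ ≤ ℓ.
(d) has ℓ = 4 ≥ n = 3, violating 0 ≤ ℓ ≤ n−1.
The remaining sets (a), (b) satisfy all four rules.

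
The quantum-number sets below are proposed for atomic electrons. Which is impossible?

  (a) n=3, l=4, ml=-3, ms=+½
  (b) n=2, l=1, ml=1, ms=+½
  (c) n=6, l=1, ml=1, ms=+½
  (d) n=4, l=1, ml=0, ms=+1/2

(a)

(a) has l = 4 ≥ n = 3, violating 0 ≤ l ≤ n−1.
The remaining sets (b), (c), (d) satisfy all four rules.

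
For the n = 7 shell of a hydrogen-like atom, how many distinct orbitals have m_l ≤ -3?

10

Per l-value: l=3 → 1; l=4 → 2; l=5 → 3; l=6 → 4.
Total orbitals: 1 + 2 + 3 + 4 = 10.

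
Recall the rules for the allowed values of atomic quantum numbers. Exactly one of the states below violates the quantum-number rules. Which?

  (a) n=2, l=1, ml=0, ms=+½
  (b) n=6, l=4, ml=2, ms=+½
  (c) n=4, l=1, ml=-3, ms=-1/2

(c) has |ml| = 3 > l = 1, violating −l ≤ ml ≤ l.
The remaining sets (a), (b) satisfy all four rules.

(c)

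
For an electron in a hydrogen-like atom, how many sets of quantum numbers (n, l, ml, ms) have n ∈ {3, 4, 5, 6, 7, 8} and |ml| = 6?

For each n in the range, tally the orbitals obeying |ml| = 6:
n=7 → 2; n=8 → 4.
Orbitals: 2 + 4 = 6. Including both spin states (ms = ±1/2) gives 2 × 6 = 12 states.

12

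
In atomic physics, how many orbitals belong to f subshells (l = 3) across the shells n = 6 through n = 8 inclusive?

An f subshell (l = 3) exists for every n ≥ 4, so shells n = 6, 7, 8 each contribute one — 3 subshells.
Since each f subshell has 2·3+1 = 7 orbitals, the total is 3 × 7 = 21.

21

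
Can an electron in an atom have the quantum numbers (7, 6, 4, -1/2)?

Yes

n = 7 is a positive integer. ℓ = 6 satisfies 0 ≤ ℓ ≤ n−1 = 6. m_ℓ = 4 lies in the range −ℓ … +ℓ (here −6 … 6). m_s = -1/2 is one of ±1/2.
All four constraints are satisfied.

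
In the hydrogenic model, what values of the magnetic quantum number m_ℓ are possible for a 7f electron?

The 7f subshell has ℓ = 3, and m_ℓ takes every integer from −ℓ to +ℓ. With ℓ = 3 that gives the 7 values -3, -2, -1, 0, 1, 2, 3.

-3, -2, -1, 0, 1, 2, 3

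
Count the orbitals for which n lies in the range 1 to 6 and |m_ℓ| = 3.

12

For each n in the range, tally the orbitals obeying |m_ℓ| = 3:
n=4 → 2; n=5 → 4; n=6 → 6.
Total orbitals: 2 + 4 + 6 = 12.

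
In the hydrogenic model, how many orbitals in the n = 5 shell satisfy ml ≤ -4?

1

For n = 5, l ranges over 0 … 4.
Per l-value: l=4 → 1.
Total orbitals: 1.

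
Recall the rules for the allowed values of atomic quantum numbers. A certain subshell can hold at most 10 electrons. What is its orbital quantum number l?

l = 2 (d)

2(2l+1) = 10 ⇒ 2l+1 = 5 ⇒ l = 2.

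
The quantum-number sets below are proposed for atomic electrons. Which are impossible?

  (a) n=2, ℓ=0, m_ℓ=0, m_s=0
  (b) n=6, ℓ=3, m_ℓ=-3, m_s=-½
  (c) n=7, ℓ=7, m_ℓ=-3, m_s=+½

(a) and (c)

(a) has m_s = 0, but an electron's spin must be ±1/2.
(c) has ℓ = 7 ≥ n = 7, violating 0 ≤ ℓ ≤ n−1.
The remaining set (b) satisfies all four rules.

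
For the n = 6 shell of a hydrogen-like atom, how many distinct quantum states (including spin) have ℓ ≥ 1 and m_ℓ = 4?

4

For n = 6, ℓ ranges over 0 … 5.
Contributions: ℓ=4 → 1; ℓ=5 → 1.
Orbitals: 1 + 1 = 2. Each orbital carries two spin states, so 2 × 2 = 4 states.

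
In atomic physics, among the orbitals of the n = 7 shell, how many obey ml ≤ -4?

With n = 7 the allowed l are 0, 1, …, 6.
Per l-value: l=4 → 1; l=5 → 2; l=6 → 3.
Total orbitals: 1 + 2 + 3 = 6.

6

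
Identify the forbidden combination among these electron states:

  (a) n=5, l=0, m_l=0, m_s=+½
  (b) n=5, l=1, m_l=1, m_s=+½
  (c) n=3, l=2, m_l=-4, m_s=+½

(c) has |m_l| = 4 > l = 2, violating −l ≤ m_l ≤ l.
The remaining sets (a), (b) satisfy all four rules.

(c)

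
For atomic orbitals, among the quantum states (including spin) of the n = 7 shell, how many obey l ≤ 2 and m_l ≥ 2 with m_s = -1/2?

The n = 7 shell has l = 0 through 6; check each.
Contributions: l=2 → 1.
Orbitals: 1. With m_s fixed to a single value there is one state per orbital, giving 1 state.

1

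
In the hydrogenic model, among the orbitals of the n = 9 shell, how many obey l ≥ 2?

For n = 9, l ranges over 0 … 8.
The (l, m_l) pairs meeting l ≥ 2 give: l=2 → 5; l=3 → 7; l=4 → 9; l=5 → 11; l=6 → 13; l=7 → 15; l=8 → 17.
Total orbitals: 5 + 7 + 9 + 11 + 13 + 15 + 17 = 77.

77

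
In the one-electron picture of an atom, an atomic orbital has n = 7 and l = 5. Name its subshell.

7h

l = 5 corresponds to the letter 'h', so the subshell is 7h.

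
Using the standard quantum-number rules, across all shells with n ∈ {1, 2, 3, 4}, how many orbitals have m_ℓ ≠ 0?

20

Treat each shell separately and count matching orbitals:
n=2 → 2; n=3 → 6; n=4 → 12.
Total orbitals: 2 + 6 + 12 = 20.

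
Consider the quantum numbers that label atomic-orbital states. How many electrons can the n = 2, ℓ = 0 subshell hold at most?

2

A subshell with ℓ = 0 has 2ℓ+1 = 1 orbital, each holding 2 electrons (spin ±1/2), so 1 × 2 = 2.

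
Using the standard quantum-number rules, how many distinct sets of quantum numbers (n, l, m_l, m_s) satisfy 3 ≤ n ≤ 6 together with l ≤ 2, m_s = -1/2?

36

Count contributing orbitals for each principal shell:
n=3 → 9; n=4 → 9; n=5 → 9; n=6 → 9.
Orbitals: 9 + 9 + 9 + 9 = 36. With m_s fixed to -1/2 there is one state per orbital, so 36 states.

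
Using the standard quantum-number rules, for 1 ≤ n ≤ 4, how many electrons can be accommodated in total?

Total orbitals = 1² + 2² + 3² + 4² = 30. Doubling for spin gives 60 electrons.

60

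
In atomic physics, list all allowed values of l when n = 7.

l is an integer with 0 ≤ l ≤ n−1, so for n = 7: l = 0, 1, 2, 3, 4, 5, 6.

0, 1, 2, 3, 4, 5, 6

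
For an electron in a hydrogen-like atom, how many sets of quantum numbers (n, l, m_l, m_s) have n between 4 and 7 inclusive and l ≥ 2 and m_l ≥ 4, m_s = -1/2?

Treat each shell separately and count matching orbitals:
n=5 → 1; n=6 → 3; n=7 → 6.
Orbitals: 1 + 3 + 6 = 10. With m_s fixed to -1/2 there is one state per orbital, so 10 states.

10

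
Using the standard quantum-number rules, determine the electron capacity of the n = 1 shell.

A shell holds 2n² electrons: 2 × 1² = 2 × 1 = 2.

2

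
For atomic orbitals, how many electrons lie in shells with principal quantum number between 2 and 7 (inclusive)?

Shell n has n² orbitals: 2²=4 + 3²=9 + 4²=16 + 5²=25 + 6²=36 + 7²=49 = 139 orbitals.
Two spin states per orbital: 2 × 139 = 278 electrons.

278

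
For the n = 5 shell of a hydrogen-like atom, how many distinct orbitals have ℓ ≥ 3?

Go through ℓ = 0, …, 4 (the values permitted for n = 5).
Contributions: ℓ=3 → 7; ℓ=4 → 9.
Total orbitals: 7 + 9 = 16.

16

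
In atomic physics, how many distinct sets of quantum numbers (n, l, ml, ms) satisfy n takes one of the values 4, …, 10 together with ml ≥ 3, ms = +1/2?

For each n in the range, tally the orbitals obeying ml ≥ 3:
n=4 → 1; n=5 → 3; n=6 → 6; n=7 → 10; n=8 → 15; n=9 → 21; n=10 → 28.
Orbitals: 1 + 3 + 6 + 10 + 15 + 21 + 28 = 84. With ms fixed to +1/2 there is one state per orbital, so 84 states.

84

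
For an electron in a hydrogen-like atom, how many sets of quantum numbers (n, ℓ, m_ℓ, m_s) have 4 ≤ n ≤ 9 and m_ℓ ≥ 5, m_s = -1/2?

For each n in the range, tally the orbitals obeying m_ℓ ≥ 5:
n=6 → 1; n=7 → 3; n=8 → 6; n=9 → 10.
Orbitals: 1 + 3 + 6 + 10 = 20. With m_s fixed to -1/2 there is one state per orbital, so 20 states.

20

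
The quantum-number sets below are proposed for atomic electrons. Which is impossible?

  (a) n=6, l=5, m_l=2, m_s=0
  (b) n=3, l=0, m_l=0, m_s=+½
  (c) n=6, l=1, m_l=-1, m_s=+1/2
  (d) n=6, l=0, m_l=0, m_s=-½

(a)

(a) has m_s = 0, but an electron's spin must be ±1/2.
The remaining sets (b), (c), (d) satisfy all four rules.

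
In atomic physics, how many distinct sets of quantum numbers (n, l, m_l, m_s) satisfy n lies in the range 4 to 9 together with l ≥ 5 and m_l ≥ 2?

Per-shell orbital counts meeting the constraint:
n=6 → 4; n=7 → 9; n=8 → 15; n=9 → 22.
Orbitals: 4 + 9 + 15 + 22 = 50. Including both spin states (m_s = ±1/2) gives 2 × 50 = 100 states.

100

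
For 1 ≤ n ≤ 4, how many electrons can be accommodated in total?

Total orbitals = 1² + 2² + 3² + 4² = 30. Doubling for spin gives 60 electrons.

60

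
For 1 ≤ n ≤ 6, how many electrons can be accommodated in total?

Total orbitals = 1² + 2² + 3² + 4² + 5² + 6² = 91. Doubling for spin gives 182 electrons.

182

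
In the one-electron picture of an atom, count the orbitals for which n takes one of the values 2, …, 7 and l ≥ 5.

35

Treat each shell separately and count matching orbitals:
n=6 → 11; n=7 → 24.
Total orbitals: 11 + 24 = 35.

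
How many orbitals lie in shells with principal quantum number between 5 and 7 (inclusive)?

110

Shell n has n² orbitals: 5²=25 + 6²=36 + 7²=49 = 110 orbitals.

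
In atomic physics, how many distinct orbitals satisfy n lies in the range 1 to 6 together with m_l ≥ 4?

For each n in the range, tally the orbitals obeying m_l ≥ 4:
n=5 → 1; n=6 → 3.
Total orbitals: 1 + 3 = 4.

4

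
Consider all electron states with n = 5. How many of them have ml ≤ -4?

With n = 5 the allowed l are 0, 1, …, 4.
Contributions: l=4 → 1.
Orbitals: 1. Each orbital carries two spin states, so 1 × 2 = 2 states.

2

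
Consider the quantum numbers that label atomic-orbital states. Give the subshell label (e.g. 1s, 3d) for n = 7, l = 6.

l = 6 corresponds to the letter 'i', so the subshell is 7i.

7i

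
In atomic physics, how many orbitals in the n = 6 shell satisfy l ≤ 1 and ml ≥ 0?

With n = 6 the allowed l are 0, 1, …, 5.
The (l, ml) pairs meeting l ≤ 1 and ml ≥ 0 give: l=0 → 1; l=1 → 2.
Total orbitals: 1 + 2 = 3.

3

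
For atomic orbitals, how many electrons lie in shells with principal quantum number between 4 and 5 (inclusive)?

Shell n has n² orbitals: 4²=16 + 5²=25 = 41 orbitals.
Two spin states per orbital: 2 × 41 = 82 electrons.

82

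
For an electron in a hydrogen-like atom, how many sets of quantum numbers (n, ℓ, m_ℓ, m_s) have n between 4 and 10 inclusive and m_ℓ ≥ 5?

70

For each n in the range, tally the orbitals obeying m_ℓ ≥ 5:
n=6 → 1; n=7 → 3; n=8 → 6; n=9 → 10; n=10 → 15.
Orbitals: 1 + 3 + 6 + 10 + 15 = 35. Including both spin states (m_s = ±1/2) gives 2 × 35 = 70 states.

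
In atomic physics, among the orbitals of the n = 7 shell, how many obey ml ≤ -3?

10

With n = 7 the allowed l are 0, 1, …, 6.
The (l, ml) pairs meeting ml ≤ -3 give: l=3 → 1; l=4 → 2; l=5 → 3; l=6 → 4.
Total orbitals: 1 + 2 + 3 + 4 = 10.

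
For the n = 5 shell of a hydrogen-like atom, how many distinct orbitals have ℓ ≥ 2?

For n = 5, ℓ ranges over 0 … 4.
Contributions: ℓ=2 → 5; ℓ=3 → 7; ℓ=4 → 9.
Total orbitals: 5 + 7 + 9 = 21.

21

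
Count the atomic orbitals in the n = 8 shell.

The n = 8 shell contains n² = 8² = 64 orbitals.

64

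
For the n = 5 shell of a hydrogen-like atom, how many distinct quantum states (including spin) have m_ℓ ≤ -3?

Go through ℓ = 0, …, 4 (the values permitted for n = 5).
Per ℓ-value: ℓ=3 → 1; ℓ=4 → 2.
Orbitals: 1 + 2 = 3. Each orbital carries two spin states, so 3 × 2 = 6 states.

6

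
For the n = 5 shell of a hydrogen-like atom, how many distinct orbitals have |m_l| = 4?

For n = 5, l ranges over 0 … 4.
Per l-value: l=4 → 2.
Total orbitals: 2.

2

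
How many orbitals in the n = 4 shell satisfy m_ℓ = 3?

1

With n = 4 the allowed ℓ are 0, 1, …, 3.
The (ℓ, m_ℓ) pairs meeting m_ℓ = 3 give: ℓ=3 → 1.
Total orbitals: 1.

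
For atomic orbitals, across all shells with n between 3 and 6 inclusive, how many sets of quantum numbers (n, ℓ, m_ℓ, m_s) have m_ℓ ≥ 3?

Treat each shell separately and count matching orbitals:
n=4 → 1; n=5 → 3; n=6 → 6.
Orbitals: 1 + 3 + 6 = 10. Including both spin states (m_s = ±1/2) gives 2 × 10 = 20 states.

20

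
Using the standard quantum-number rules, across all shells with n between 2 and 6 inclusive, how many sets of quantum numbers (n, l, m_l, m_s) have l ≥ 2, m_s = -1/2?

Go shell by shell, enumerating (l, m_l) with l ≥ 2:
n=3 → 5; n=4 → 12; n=5 → 21; n=6 → 32.
Orbitals: 5 + 12 + 21 + 32 = 70. With m_s fixed to -1/2 there is one state per orbital, so 70 states.

70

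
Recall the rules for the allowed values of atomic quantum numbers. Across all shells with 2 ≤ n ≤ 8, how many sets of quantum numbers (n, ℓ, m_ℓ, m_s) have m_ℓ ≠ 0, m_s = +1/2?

Go shell by shell, enumerating (ℓ, m_ℓ) with m_ℓ ≠ 0:
n=2 → 2; n=3 → 6; n=4 → 12; n=5 → 20; n=6 → 30; n=7 → 42; n=8 → 56.
Orbitals: 2 + 6 + 12 + 20 + 30 + 42 + 56 = 168. With m_s fixed to +1/2 there is one state per orbital, so 168 states.

168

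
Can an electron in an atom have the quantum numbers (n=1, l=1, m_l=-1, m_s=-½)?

Not allowed

The orbital quantum number must satisfy 0 ≤ l ≤ n−1. With n = 1 the allowed l values are 0, so l = 1 is out of range.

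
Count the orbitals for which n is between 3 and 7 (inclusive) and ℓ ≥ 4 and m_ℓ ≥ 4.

10

Per-shell orbital counts meeting the constraint:
n=5 → 1; n=6 → 3; n=7 → 6.
Total orbitals: 1 + 3 + 6 = 10.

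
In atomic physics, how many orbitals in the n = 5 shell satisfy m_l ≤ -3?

The n = 5 shell has l = 0 through 4; check each.
Orbitals with m_l ≤ -3, by l: l=3 → 1; l=4 → 2.
Total orbitals: 1 + 2 = 3.

3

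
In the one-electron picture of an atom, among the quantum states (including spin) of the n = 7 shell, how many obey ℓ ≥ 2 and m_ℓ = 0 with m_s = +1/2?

5

With n = 7 the allowed ℓ are 0, 1, …, 6.
Contributions: ℓ=2 → 1; ℓ=3 → 1; ℓ=4 → 1; ℓ=5 → 1; ℓ=6 → 1.
Orbitals: 1 + 1 + 1 + 1 + 1 = 5. With m_s fixed to a single value there is one state per orbital, giving 5 states.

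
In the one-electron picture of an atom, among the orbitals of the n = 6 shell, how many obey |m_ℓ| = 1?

10

Go through ℓ = 0, …, 5 (the values permitted for n = 6).
Contributions: ℓ=1 → 2; ℓ=2 → 2; ℓ=3 → 2; ℓ=4 → 2; ℓ=5 → 2.
Total orbitals: 2 + 2 + 2 + 2 + 2 = 10.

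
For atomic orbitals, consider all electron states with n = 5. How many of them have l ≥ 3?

32

For n = 5, l ranges over 0 … 4.
The (l, m_l) pairs meeting l ≥ 3 give: l=3 → 7; l=4 → 9.
Orbitals: 7 + 9 = 16. Each orbital carries two spin states, so 16 × 2 = 32 states.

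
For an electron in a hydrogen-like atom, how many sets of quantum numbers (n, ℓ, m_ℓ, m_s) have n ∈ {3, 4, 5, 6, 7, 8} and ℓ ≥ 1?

Work shell by shell — for each n, count the (ℓ, m_ℓ) pairs that satisfy ℓ ≥ 1:
n=3 → 8; n=4 → 15; n=5 → 24; n=6 → 35; n=7 → 48; n=8 → 63.
Orbitals: 8 + 15 + 24 + 35 + 48 + 63 = 193. Including both spin states (m_s = ±1/2) gives 2 × 193 = 386 states.

386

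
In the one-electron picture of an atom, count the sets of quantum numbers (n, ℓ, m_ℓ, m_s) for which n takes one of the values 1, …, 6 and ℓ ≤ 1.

42

Work shell by shell — for each n, count the (ℓ, m_ℓ) pairs that satisfy ℓ ≤ 1:
n=1 → 1; n=2 → 4; n=3 → 4; n=4 → 4; n=5 → 4; n=6 → 4.
Orbitals: 1 + 4 + 4 + 4 + 4 + 4 = 21. Including both spin states (m_s = ±1/2) gives 2 × 21 = 42 states.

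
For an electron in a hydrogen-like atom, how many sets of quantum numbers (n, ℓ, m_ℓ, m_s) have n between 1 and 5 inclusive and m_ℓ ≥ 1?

40

Count contributing orbitals for each principal shell:
n=2 → 1; n=3 → 3; n=4 → 6; n=5 → 10.
Orbitals: 1 + 3 + 6 + 10 = 20. Including both spin states (m_s = ±1/2) gives 2 × 20 = 40 states.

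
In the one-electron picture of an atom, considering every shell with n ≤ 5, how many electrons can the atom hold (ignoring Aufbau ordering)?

Total orbitals = 1² + 2² + 3² + 4² + 5² = 55. Doubling for spin gives 110 electrons.

110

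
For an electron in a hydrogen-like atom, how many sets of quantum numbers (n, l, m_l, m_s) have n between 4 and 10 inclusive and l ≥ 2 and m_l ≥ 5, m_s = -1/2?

Go shell by shell, enumerating (l, m_l) with l ≥ 2 and m_l ≥ 5:
n=6 → 1; n=7 → 3; n=8 → 6; n=9 → 10; n=10 → 15.
Orbitals: 1 + 3 + 6 + 10 + 15 = 35. With m_s fixed to -1/2 there is one state per orbital, so 35 states.

35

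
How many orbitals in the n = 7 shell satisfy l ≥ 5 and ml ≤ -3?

7

For n = 7, l ranges over 0 … 6.
Orbitals with l ≥ 5 and ml ≤ -3, by l: l=5 → 3; l=6 → 4.
Total orbitals: 3 + 4 = 7.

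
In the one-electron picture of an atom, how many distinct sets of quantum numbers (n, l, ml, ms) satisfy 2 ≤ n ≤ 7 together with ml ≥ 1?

112

Go shell by shell, enumerating (l, ml) with ml ≥ 1:
n=2 → 1; n=3 → 3; n=4 → 6; n=5 → 10; n=6 → 15; n=7 → 21.
Orbitals: 1 + 3 + 6 + 10 + 15 + 21 = 56. Including both spin states (ms = ±1/2) gives 2 × 56 = 112 states.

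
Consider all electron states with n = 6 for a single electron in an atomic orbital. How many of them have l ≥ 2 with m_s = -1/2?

Orbitals with l ≥ 2, by l: l=2 → 5; l=3 → 7; l=4 → 9; l=5 → 11.
Orbitals: 5 + 7 + 9 + 11 = 32. With m_s fixed to a single value there is one state per orbital, giving 32 states.

32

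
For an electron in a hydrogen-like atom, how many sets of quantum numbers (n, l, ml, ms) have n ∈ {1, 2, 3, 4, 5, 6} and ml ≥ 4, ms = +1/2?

Go shell by shell, enumerating (l, ml) with ml ≥ 4:
n=5 → 1; n=6 → 3.
Orbitals: 1 + 3 = 4. With ms fixed to +1/2 there is one state per orbital, so 4 states.

4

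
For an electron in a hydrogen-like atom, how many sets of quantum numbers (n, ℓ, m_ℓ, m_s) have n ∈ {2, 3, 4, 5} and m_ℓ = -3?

Treat each shell separately and count matching orbitals:
n=4 → 1; n=5 → 2.
Orbitals: 1 + 2 = 3. Including both spin states (m_s = ±1/2) gives 2 × 3 = 6 states.

6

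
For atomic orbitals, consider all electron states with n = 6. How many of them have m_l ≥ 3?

12

Orbitals with m_l ≥ 3, by l: l=3 → 1; l=4 → 2; l=5 → 3.
Orbitals: 1 + 2 + 3 = 6. Each orbital carries two spin states, so 6 × 2 = 12 states.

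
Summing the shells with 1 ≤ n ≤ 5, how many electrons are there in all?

Shell n has n² orbitals: 1²=1 + 2²=4 + 3²=9 + 4²=16 + 5²=25 = 55 orbitals.
Two spin states per orbital: 2 × 55 = 110 electrons.

110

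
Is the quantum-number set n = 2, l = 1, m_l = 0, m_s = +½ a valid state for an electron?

n = 2 is a positive integer. l = 1 satisfies 0 ≤ l ≤ n−1 = 1. m_l = 0 lies in the range −l … +l (here −1 … 1). m_s = +1/2 is one of ±1/2.
All four constraints are satisfied.

Valid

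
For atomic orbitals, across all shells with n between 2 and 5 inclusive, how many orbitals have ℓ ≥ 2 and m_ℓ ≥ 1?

For each n in the range, tally the orbitals obeying ℓ ≥ 2 and m_ℓ ≥ 1:
n=3 → 2; n=4 → 5; n=5 → 9.
Total orbitals: 2 + 5 + 9 = 16.

16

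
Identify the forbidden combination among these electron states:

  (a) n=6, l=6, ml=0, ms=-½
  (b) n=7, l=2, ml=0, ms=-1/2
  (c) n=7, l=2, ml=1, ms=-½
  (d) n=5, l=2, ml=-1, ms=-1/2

(a) has l = 6 ≥ n = 6, violating 0 ≤ l ≤ n−1.
The remaining sets (b), (c), (d) satisfy all four rules.

(a)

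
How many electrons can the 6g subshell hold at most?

A subshell with ℓ = 4 has 2ℓ+1 = 9 orbitals, each holding 2 electrons (spin ±1/2), so 9 × 2 = 18.

18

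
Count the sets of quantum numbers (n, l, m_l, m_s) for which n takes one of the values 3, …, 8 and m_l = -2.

42

Treat each shell separately and count matching orbitals:
n=3 → 1; n=4 → 2; n=5 → 3; n=6 → 4; n=7 → 5; n=8 → 6.
Orbitals: 1 + 2 + 3 + 4 + 5 + 6 = 21. Including both spin states (m_s = ±1/2) gives 2 × 21 = 42 states.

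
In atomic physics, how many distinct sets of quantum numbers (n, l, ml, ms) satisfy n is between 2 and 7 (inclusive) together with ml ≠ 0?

224

Work shell by shell — for each n, count the (l, ml) pairs that satisfy ml ≠ 0:
n=2 → 2; n=3 → 6; n=4 → 12; n=5 → 20; n=6 → 30; n=7 → 42.
Orbitals: 2 + 6 + 12 + 20 + 30 + 42 = 112. Including both spin states (ms = ±1/2) gives 2 × 112 = 224 states.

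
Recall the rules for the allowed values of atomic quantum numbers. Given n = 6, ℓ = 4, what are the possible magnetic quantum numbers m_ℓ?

-4, -3, -2, -1, 0, 1, 2, 3, 4

m_ℓ takes every integer from −ℓ to +ℓ. With ℓ = 4 that gives the 9 values -4, -3, -2, -1, 0, 1, 2, 3, 4.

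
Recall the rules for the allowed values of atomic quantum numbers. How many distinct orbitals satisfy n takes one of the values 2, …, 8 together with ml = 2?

Go shell by shell, enumerating (l, ml) with ml = 2:
n=3 → 1; n=4 → 2; n=5 → 3; n=6 → 4; n=7 → 5; n=8 → 6.
Total orbitals: 1 + 2 + 3 + 4 + 5 + 6 = 21.

21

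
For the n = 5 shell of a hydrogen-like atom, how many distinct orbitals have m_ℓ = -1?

For n = 5, ℓ ranges over 0 … 4.
The (ℓ, m_ℓ) pairs meeting m_ℓ = -1 give: ℓ=1 → 1; ℓ=2 → 1; ℓ=3 → 1; ℓ=4 → 1.
Total orbitals: 1 + 1 + 1 + 1 = 4.

4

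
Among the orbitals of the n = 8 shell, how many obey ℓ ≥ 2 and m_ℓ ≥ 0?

Per ℓ-value: ℓ=2 → 3; ℓ=3 → 4; ℓ=4 → 5; ℓ=5 → 6; ℓ=6 → 7; ℓ=7 → 8.
Total orbitals: 3 + 4 + 5 + 6 + 7 + 8 = 33.

33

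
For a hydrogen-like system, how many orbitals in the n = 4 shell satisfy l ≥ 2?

Per l-value: l=2 → 5; l=3 → 7.
Total orbitals: 5 + 7 = 12.

12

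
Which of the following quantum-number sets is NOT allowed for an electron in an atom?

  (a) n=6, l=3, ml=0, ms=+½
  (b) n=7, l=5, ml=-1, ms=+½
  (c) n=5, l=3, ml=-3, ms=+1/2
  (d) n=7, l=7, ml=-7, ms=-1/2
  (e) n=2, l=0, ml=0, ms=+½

(d)

(d) has l = 7 ≥ n = 7, violating 0 ≤ l ≤ n−1.
The remaining sets (a), (b), (c), (e) satisfy all four rules.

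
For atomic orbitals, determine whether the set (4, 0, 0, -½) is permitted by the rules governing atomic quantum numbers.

Allowed

n = 4 is a positive integer. l = 0 satisfies 0 ≤ l ≤ n−1 = 3. ml = 0 lies in the range −l … +l (here 0). ms = -1/2 is one of ±1/2.
All four constraints are satisfied.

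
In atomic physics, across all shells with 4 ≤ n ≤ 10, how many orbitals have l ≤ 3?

112

For each n in the range, tally the orbitals obeying l ≤ 3:
n=4 → 16; n=5 → 16; n=6 → 16; n=7 → 16; n=8 → 16; n=9 → 16; n=10 → 16.
Total orbitals: 16 + 16 + 16 + 16 + 16 + 16 + 16 = 112.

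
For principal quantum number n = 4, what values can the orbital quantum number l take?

l is an integer with 0 ≤ l ≤ n−1, so for n = 4: l = 0, 1, 2, 3.

0, 1, 2, 3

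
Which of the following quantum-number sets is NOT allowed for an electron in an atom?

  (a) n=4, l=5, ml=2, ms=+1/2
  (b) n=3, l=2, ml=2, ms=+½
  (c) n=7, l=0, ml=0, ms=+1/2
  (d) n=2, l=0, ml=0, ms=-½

(a)

(a) has l = 5 ≥ n = 4, violating 0 ≤ l ≤ n−1.
The remaining sets (b), (c), (d) satisfy all four rules.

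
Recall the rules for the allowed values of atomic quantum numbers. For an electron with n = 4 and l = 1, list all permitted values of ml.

-1, 0, 1

ml takes every integer from −l to +l. With l = 1 that gives the 3 values -1, 0, 1.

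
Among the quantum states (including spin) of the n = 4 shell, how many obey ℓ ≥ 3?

Per ℓ-value: ℓ=3 → 7.
Orbitals: 7. Each orbital carries two spin states, so 7 × 2 = 14 states.

14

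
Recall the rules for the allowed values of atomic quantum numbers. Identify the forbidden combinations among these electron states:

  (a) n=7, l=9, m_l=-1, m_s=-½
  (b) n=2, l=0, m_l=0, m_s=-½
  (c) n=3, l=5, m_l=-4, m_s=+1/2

(a) and (c)

(a) has l = 9 ≥ n = 7, violating 0 ≤ l ≤ n−1.
(c) has l = 5 ≥ n = 3, violating 0 ≤ l ≤ n−1.
The remaining set (b) satisfies all four rules.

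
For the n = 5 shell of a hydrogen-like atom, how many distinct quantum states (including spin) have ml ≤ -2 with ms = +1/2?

6

Contributions: l=2 → 1; l=3 → 2; l=4 → 3.
Orbitals: 1 + 2 + 3 = 6. With ms fixed to a single value there is one state per orbital, giving 6 states.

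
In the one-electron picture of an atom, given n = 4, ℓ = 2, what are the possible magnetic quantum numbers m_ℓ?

-2, -1, 0, 1, 2

m_ℓ takes every integer from −ℓ to +ℓ. With ℓ = 2 that gives the 5 values -2, -1, 0, 1, 2.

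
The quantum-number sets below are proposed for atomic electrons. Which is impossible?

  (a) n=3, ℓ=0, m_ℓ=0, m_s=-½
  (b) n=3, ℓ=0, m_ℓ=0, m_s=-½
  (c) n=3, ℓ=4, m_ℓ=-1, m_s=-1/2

(c) has ℓ = 4 ≥ n = 3, violating 0 ≤ ℓ ≤ n−1.
The remaining sets (a), (b) satisfy all four rules.

(c)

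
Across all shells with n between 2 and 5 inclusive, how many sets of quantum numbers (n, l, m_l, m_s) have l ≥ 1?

100

Per-shell orbital counts meeting the constraint:
n=2 → 3; n=3 → 8; n=4 → 15; n=5 → 24.
Orbitals: 3 + 8 + 15 + 24 = 50. Including both spin states (m_s = ±1/2) gives 2 × 50 = 100 states.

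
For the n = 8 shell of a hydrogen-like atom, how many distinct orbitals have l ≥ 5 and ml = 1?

Contributions: l=5 → 1; l=6 → 1; l=7 → 1.
Total orbitals: 1 + 1 + 1 = 3.

3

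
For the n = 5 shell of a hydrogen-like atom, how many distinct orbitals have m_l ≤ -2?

The n = 5 shell has l = 0 through 4; check each.
Per l-value: l=2 → 1; l=3 → 2; l=4 → 3.
Total orbitals: 1 + 2 + 3 = 6.

6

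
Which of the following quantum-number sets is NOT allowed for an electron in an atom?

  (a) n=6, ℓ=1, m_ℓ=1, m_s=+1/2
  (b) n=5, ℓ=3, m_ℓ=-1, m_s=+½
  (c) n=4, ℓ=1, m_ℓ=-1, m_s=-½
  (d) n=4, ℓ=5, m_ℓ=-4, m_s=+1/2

(d)

(d) has ℓ = 5 ≥ n = 4, violating 0 ≤ ℓ ≤ n−1.
The remaining sets (a), (b), (c) satisfy all four rules.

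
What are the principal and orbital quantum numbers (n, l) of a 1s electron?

n = 1, l = 0

The leading integer gives n = 1; the letter 's' means l = 0.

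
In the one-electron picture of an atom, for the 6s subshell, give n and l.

n = 6, l = 0

The leading integer gives n = 6; the letter 's' means l = 0.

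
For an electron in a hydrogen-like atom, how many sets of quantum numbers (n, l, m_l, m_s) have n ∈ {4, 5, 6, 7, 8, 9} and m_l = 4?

Work shell by shell — for each n, count the (l, m_l) pairs that satisfy m_l = 4:
n=5 → 1; n=6 → 2; n=7 → 3; n=8 → 4; n=9 → 5.
Orbitals: 1 + 2 + 3 + 4 + 5 = 15. Including both spin states (m_s = ±1/2) gives 2 × 15 = 30 states.

30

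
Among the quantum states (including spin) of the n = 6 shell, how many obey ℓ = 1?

6

With n = 6 the allowed ℓ are 0, 1, …, 5.
The (ℓ, m_ℓ) pairs meeting ℓ = 1 give: ℓ=1 → 3.
Orbitals: 3. Each orbital carries two spin states, so 3 × 2 = 6 states.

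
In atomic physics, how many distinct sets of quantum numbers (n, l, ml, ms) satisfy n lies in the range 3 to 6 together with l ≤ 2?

Count contributing orbitals for each principal shell:
n=3 → 9; n=4 → 9; n=5 → 9; n=6 → 9.
Orbitals: 9 + 9 + 9 + 9 = 36. Including both spin states (ms = ±1/2) gives 2 × 36 = 72 states.

72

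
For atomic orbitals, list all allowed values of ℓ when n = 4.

ℓ is an integer with 0 ≤ ℓ ≤ n−1, so for n = 4: ℓ = 0, 1, 2, 3.

0, 1, 2, 3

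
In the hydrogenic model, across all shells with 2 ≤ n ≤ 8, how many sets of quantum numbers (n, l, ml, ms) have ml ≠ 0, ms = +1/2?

Count contributing orbitals for each principal shell:
n=2 → 2; n=3 → 6; n=4 → 12; n=5 → 20; n=6 → 30; n=7 → 42; n=8 → 56.
Orbitals: 2 + 6 + 12 + 20 + 30 + 42 + 56 = 168. With ms fixed to +1/2 there is one state per orbital, so 168 states.

168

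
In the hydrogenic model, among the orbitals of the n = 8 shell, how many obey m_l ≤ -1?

28

With n = 8 the allowed l are 0, 1, …, 7.
Per l-value: l=1 → 1; l=2 → 2; l=3 → 3; l=4 → 4; l=5 → 5; l=6 → 6; l=7 → 7.
Total orbitals: 1 + 2 + 3 + 4 + 5 + 6 + 7 = 28.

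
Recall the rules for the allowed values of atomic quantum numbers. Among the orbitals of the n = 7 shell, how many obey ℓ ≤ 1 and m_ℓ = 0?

2

For n = 7, ℓ ranges over 0 … 6.
Orbitals with ℓ ≤ 1 and m_ℓ = 0, by ℓ: ℓ=0 → 1; ℓ=1 → 1.
Total orbitals: 1 + 1 = 2.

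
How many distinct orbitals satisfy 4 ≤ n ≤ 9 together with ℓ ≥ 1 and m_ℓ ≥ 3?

56

Per-shell orbital counts meeting the constraint:
n=4 → 1; n=5 → 3; n=6 → 6; n=7 → 10; n=8 → 15; n=9 → 21.
Total orbitals: 1 + 3 + 6 + 10 + 15 + 21 = 56.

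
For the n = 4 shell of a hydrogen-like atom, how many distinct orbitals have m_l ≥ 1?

For n = 4, l ranges over 0 … 3.
Orbitals with m_l ≥ 1, by l: l=1 → 1; l=2 → 2; l=3 → 3.
Total orbitals: 1 + 2 + 3 = 6.

6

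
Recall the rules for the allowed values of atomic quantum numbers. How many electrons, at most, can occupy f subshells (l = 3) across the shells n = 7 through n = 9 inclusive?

An f subshell (l = 3) exists for every n ≥ 4, so shells n = 7, 8, 9 each contribute one — 3 subshells.
Since each f subshell holds 2(2·3+1) = 14 electrons, the total is 3 × 14 = 42.

42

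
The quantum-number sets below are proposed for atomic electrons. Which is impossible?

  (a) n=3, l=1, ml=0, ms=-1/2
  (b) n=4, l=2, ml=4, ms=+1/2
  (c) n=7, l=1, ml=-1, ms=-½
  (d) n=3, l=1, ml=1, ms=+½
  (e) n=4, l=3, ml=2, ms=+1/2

(b)

(b) has |ml| = 4 > l = 2, violating −l ≤ ml ≤ l.
The remaining sets (a), (c), (d), (e) satisfy all four rules.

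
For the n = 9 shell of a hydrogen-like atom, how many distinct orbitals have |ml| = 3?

12

With n = 9 the allowed l are 0, 1, …, 8.
Orbitals with |ml| = 3, by l: l=3 → 2; l=4 → 2; l=5 → 2; l=6 → 2; l=7 → 2; l=8 → 2.
Total orbitals: 2 + 2 + 2 + 2 + 2 + 2 = 12.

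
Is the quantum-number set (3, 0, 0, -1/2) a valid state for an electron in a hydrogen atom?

Allowed

n = 3 is a positive integer. l = 0 satisfies 0 ≤ l ≤ n−1 = 2. ml = 0 lies in the range −l … +l (here 0). ms = -1/2 is one of ±1/2.
All four constraints are satisfied.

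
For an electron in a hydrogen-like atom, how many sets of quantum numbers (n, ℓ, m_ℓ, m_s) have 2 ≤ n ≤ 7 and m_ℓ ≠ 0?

Work shell by shell — for each n, count the (ℓ, m_ℓ) pairs that satisfy m_ℓ ≠ 0:
n=2 → 2; n=3 → 6; n=4 → 12; n=5 → 20; n=6 → 30; n=7 → 42.
Orbitals: 2 + 6 + 12 + 20 + 30 + 42 = 112. Including both spin states (m_s = ±1/2) gives 2 × 112 = 224 states.

224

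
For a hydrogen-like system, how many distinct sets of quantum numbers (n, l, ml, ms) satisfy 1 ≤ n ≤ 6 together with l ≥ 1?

170

For each n in the range, tally the orbitals obeying l ≥ 1:
n=2 → 3; n=3 → 8; n=4 → 15; n=5 → 24; n=6 → 35.
Orbitals: 3 + 8 + 15 + 24 + 35 = 85. Including both spin states (ms = ±1/2) gives 2 × 85 = 170 states.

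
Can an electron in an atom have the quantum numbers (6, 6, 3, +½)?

No

The orbital quantum number must satisfy 0 ≤ ℓ ≤ n−1. With n = 6 the allowed ℓ values are 0, 1, 2, 3, 4, 5, so ℓ = 6 is out of range.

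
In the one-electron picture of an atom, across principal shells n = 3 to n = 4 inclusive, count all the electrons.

Shell n has n² orbitals: 3²=9 + 4²=16 = 25 orbitals.
Two spin states per orbital: 2 × 25 = 50 electrons.

50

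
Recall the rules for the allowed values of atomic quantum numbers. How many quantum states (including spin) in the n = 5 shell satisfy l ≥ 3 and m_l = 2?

Contributions: l=3 → 1; l=4 → 1.
Orbitals: 1 + 1 = 2. Each orbital carries two spin states, so 2 × 2 = 4 states.

4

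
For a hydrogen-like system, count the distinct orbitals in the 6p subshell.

A subshell has 2ℓ+1 orbitals; with ℓ = 1, that's 3.

3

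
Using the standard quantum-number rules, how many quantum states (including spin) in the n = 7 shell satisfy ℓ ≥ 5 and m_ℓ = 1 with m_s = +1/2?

2

Go through ℓ = 0, …, 6 (the values permitted for n = 7).
Per ℓ-value: ℓ=5 → 1; ℓ=6 → 1.
Orbitals: 1 + 1 = 2. With m_s fixed to a single value there is one state per orbital, giving 2 states.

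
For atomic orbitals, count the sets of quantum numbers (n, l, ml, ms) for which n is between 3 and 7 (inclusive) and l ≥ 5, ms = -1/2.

35

Per-shell orbital counts meeting the constraint:
n=6 → 11; n=7 → 24.
Orbitals: 11 + 24 = 35. With ms fixed to -1/2 there is one state per orbital, so 35 states.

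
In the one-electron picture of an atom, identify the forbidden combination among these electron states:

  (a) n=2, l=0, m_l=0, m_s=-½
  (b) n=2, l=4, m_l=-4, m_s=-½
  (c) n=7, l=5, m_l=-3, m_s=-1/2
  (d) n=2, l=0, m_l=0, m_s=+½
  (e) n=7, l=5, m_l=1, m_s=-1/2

(b) has l = 4 ≥ n = 2, violating 0 ≤ l ≤ n−1.
The remaining sets (a), (c), (d), (e) satisfy all four rules.

(b)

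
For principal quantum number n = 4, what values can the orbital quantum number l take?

l is an integer with 0 ≤ l ≤ n−1, so for n = 4: l = 0, 1, 2, 3.

0, 1, 2, 3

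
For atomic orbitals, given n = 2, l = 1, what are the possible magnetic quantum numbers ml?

-1, 0, 1

ml takes every integer from −l to +l. With l = 1 that gives the 3 values -1, 0, 1.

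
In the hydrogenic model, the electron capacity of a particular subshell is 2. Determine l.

2(2l+1) = 2 ⇒ 2l+1 = 1 ⇒ l = 0.

l = 0 (s)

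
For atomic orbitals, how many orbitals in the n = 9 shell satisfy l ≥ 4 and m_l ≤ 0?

35

For n = 9, l ranges over 0 … 8.
Contributions: l=4 → 5; l=5 → 6; l=6 → 7; l=7 → 8; l=8 → 9.
Total orbitals: 5 + 6 + 7 + 8 + 9 = 35.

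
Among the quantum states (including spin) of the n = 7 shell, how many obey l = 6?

For n = 7, l ranges over 0 … 6.
Per l-value: l=6 → 13.
Orbitals: 13. Each orbital carries two spin states, so 13 × 2 = 26 states.

26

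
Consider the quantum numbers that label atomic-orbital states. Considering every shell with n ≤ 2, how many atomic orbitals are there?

Total orbitals = 1² + 2² = 5.

5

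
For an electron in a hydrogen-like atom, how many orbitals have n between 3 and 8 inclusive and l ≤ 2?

54

For each n in the range, tally the orbitals obeying l ≤ 2:
n=3 → 9; n=4 → 9; n=5 → 9; n=6 → 9; n=7 → 9; n=8 → 9.
Total orbitals: 9 + 9 + 9 + 9 + 9 + 9 = 54.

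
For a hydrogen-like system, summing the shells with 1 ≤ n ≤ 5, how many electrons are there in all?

Shell n has n² orbitals: 1²=1 + 2²=4 + 3²=9 + 4²=16 + 5²=25 = 55 orbitals.
Two spin states per orbital: 2 × 55 = 110 electrons.

110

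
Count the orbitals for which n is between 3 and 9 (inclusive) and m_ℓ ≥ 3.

56

Work shell by shell — for each n, count the (ℓ, m_ℓ) pairs that satisfy m_ℓ ≥ 3:
n=4 → 1; n=5 → 3; n=6 → 6; n=7 → 10; n=8 → 15; n=9 → 21.
Total orbitals: 1 + 3 + 6 + 10 + 15 + 21 = 56.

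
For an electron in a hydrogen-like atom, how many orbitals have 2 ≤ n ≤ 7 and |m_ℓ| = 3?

Work shell by shell — for each n, count the (ℓ, m_ℓ) pairs that satisfy |m_ℓ| = 3:
n=4 → 2; n=5 → 4; n=6 → 6; n=7 → 8.
Total orbitals: 2 + 4 + 6 + 8 = 20.

20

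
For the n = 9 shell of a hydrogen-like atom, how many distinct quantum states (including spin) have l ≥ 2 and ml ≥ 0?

For n = 9, l ranges over 0 … 8.
Orbitals with l ≥ 2 and ml ≥ 0, by l: l=2 → 3; l=3 → 4; l=4 → 5; l=5 → 6; l=6 → 7; l=7 → 8; l=8 → 9.
Orbitals: 3 + 4 + 5 + 6 + 7 + 8 + 9 = 42. Each orbital carries two spin states, so 42 × 2 = 84 states.

84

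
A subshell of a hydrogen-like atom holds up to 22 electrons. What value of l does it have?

l = 5 (h)

2(2l+1) = 22 ⇒ 2l+1 = 11 ⇒ l = 5.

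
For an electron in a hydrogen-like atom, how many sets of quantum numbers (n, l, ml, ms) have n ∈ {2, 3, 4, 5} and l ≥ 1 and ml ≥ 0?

60

Treat each shell separately and count matching orbitals:
n=2 → 2; n=3 → 5; n=4 → 9; n=5 → 14.
Orbitals: 2 + 5 + 9 + 14 = 30. Including both spin states (ms = ±1/2) gives 2 × 30 = 60 states.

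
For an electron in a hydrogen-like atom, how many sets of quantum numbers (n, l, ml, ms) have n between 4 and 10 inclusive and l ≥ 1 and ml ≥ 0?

Count contributing orbitals for each principal shell:
n=4 → 9; n=5 → 14; n=6 → 20; n=7 → 27; n=8 → 35; n=9 → 44; n=10 → 54.
Orbitals: 9 + 14 + 20 + 27 + 35 + 44 + 54 = 203. Including both spin states (ms = ±1/2) gives 2 × 203 = 406 states.

406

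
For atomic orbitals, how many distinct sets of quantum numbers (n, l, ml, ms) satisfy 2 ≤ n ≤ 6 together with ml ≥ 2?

Work shell by shell — for each n, count the (l, ml) pairs that satisfy ml ≥ 2:
n=3 → 1; n=4 → 3; n=5 → 6; n=6 → 10.
Orbitals: 1 + 3 + 6 + 10 = 20. Including both spin states (ms = ±1/2) gives 2 × 20 = 40 states.

40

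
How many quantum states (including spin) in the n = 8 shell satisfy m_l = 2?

The n = 8 shell has l = 0 through 7; check each.
Orbitals with m_l = 2, by l: l=2 → 1; l=3 → 1; l=4 → 1; l=5 → 1; l=6 → 1; l=7 → 1.
Orbitals: 1 + 1 + 1 + 1 + 1 + 1 = 6. Each orbital carries two spin states, so 6 × 2 = 12 states.

12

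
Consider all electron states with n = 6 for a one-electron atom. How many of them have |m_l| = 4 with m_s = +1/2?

4

For n = 6, l ranges over 0 … 5.
Orbitals with |m_l| = 4, by l: l=4 → 2; l=5 → 2.
Orbitals: 2 + 2 = 4. With m_s fixed to a single value there is one state per orbital, giving 4 states.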